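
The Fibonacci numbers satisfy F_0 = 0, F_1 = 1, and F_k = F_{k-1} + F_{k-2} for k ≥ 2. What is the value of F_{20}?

6765

Iterating the recurrence up to F_{13} = 233 and F_{12} = 144:
F_{14} = F_{13} + F_{12} = 233 + 144 = 377
F_{15} = F_{14} + F_{13} = 377 + 233 = 610
F_{16} = F_{15} + F_{14} = 610 + 377 = 987
F_{17} = F_{16} + F_{15} = 987 + 610 = 1597
F_{18} = F_{17} + F_{16} = 1597 + 987 = 2584
F_{19} = F_{18} + F_{17} = 2584 + 1597 = 4181
F_{20} = F_{19} + F_{18} = 4181 + 2584 = 6765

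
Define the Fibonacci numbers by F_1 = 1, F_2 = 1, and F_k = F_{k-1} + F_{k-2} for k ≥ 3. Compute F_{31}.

Iterating the recurrence up to F_{24} = 46368 and F_{23} = 28657:
F_{25} = F_{24} + F_{23} = 46368 + 28657 = 75025
F_{26} = F_{25} + F_{24} = 75025 + 46368 = 121393
F_{27} = F_{26} + F_{25} = 121393 + 75025 = 196418
F_{28} = F_{27} + F_{26} = 196418 + 121393 = 317811
F_{29} = F_{28} + F_{27} = 317811 + 196418 = 514229
F_{30} = F_{29} + F_{28} = 514229 + 317811 = 832040
F_{31} = F_{30} + F_{29} = 832040 + 514229 = 1346269

1346269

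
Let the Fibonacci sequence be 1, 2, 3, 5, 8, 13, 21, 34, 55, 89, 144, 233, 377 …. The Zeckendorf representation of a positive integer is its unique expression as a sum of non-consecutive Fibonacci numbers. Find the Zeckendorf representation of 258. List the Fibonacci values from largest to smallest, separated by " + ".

233 + 21 + 3 + 1

258: greatest Fibonacci not exceeding it is 233, leaving 25
25: greatest Fibonacci not exceeding it is 21, leaving 4
4: greatest Fibonacci not exceeding it is 3, leaving 1
1: greatest Fibonacci not exceeding it is 1, leaving 0
So 258 = 233 + 21 + 3 + 1, with no two terms consecutive in the sequence.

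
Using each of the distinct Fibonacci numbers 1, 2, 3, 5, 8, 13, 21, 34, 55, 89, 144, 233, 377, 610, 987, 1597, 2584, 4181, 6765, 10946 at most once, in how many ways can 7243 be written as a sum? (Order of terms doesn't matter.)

Each representation comes from the Zeckendorf form by replacing some F_k with F_{k−1} + F_{k−2} where possible.
7243 = 6765+377+89+8+3+1 = 6765+377+55+34+8+3+1 = 6765+233+144+89+8+3+1 = … (18 more), for 21 in all.

21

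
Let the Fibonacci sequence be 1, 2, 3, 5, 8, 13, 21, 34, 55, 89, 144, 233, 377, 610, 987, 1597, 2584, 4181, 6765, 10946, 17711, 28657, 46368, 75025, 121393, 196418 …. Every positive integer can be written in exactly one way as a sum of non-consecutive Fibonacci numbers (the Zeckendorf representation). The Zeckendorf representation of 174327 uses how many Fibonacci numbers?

7

Greedily peel off the largest Fibonacci term at each step:
subtract 121393 from 174327: 52934 remains
subtract 46368 from 52934: 6566 remains
subtract 4181 from 6566: 2385 remains
subtract 1597 from 2385: 788 remains
subtract 610 from 788: 178 remains
subtract 144 from 178: 34 remains
subtract 34 from 34: 0 remains
174327 = 121393 + 46368 + 4181 + 1597 + 610 + 144 + 34, which has 7 terms.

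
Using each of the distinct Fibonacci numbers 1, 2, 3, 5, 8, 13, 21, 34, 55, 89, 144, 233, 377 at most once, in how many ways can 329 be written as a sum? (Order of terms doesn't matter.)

5

329 = 233+89+5+2 = 233+55+34+5+2 = 233+55+21+13+5+2 = 144+89+55+34+5+2 = 144+89+55+21+13+5+2 — 5 representations.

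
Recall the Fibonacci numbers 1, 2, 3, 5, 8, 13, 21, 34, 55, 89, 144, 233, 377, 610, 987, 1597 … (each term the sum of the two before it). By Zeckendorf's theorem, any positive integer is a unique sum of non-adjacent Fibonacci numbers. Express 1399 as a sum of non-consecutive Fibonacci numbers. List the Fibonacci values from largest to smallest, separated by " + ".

Greedy algorithm:
subtract 987 from 1399: 412 remains
subtract 377 from 412: 35 remains
subtract 34 from 35: 1 remains
subtract 1 from 1: 0 remains
So 1399 = 987 + 377 + 34 + 1, with no two terms consecutive in the sequence.

987 + 377 + 34 + 1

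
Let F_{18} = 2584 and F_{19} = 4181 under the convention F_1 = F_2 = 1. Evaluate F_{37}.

By F_{2k+1} = F_k² + F_{k+1}²: F_{37} = 2584² + 4181² = 6677056 + 17480761 = 24157817.

24157817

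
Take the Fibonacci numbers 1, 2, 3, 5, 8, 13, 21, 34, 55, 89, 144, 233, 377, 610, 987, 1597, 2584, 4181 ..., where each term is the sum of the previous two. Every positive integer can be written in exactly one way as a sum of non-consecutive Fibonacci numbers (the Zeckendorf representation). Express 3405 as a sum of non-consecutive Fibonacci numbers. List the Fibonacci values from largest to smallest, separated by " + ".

2584 + 610 + 144 + 55 + 8 + 3 + 1

3405: greatest Fibonacci not exceeding it is 2584, leaving 821
821: greatest Fibonacci not exceeding it is 610, leaving 211
211: greatest Fibonacci not exceeding it is 144, leaving 67
67: greatest Fibonacci not exceeding it is 55, leaving 12
12: greatest Fibonacci not exceeding it is 8, leaving 4
4: greatest Fibonacci not exceeding it is 3, leaving 1
1: greatest Fibonacci not exceeding it is 1, leaving 0
So 3405 = 2584 + 610 + 144 + 55 + 8 + 3 + 1, with no two terms consecutive in the sequence.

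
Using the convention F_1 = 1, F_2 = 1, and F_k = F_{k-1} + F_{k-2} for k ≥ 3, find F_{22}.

17711

Iterating the recurrence up to F_{18} = 2584 and F_{17} = 1597:
F_{19} = F_{18} + F_{17} = 2584 + 1597 = 4181
F_{20} = F_{19} + F_{18} = 4181 + 2584 = 6765
F_{21} = F_{20} + F_{19} = 6765 + 4181 = 10946
F_{22} = F_{21} + F_{20} = 10946 + 6765 = 17711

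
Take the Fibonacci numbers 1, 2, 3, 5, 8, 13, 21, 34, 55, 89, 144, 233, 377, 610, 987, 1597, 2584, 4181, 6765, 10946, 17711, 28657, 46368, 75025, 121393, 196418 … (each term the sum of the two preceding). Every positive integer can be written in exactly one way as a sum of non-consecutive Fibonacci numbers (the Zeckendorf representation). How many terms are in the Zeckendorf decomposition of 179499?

8

121393 ≤ 179499 < 196418, so take 121393; remainder 58106
46368 ≤ 58106 < 75025, so take 46368; remainder 11738
10946 ≤ 11738 < 17711, so take 10946; remainder 792
610 ≤ 792 < 987, so take 610; remainder 182
144 ≤ 182 < 233, so take 144; remainder 38
34 ≤ 38 < 55, so take 34; remainder 4
3 ≤ 4 < 5, so take 3; remainder 1
1 ≤ 1 < 2, so take 1; remainder 0
179499 = 121393 + 46368 + 10946 + 610 + 144 + 34 + 3 + 1, which has 8 terms.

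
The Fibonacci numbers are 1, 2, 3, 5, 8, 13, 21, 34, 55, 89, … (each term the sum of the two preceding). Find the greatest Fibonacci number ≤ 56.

55

55 ≤ 56 < 89, so the largest Fibonacci number not exceeding 56 is 55.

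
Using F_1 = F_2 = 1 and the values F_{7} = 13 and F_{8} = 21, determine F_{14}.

377

By the doubling identity F_{2k} = F_k(2F_{k+1} − F_k): F_{14} = 13·(2·21 − 13) = 13·29 = 377.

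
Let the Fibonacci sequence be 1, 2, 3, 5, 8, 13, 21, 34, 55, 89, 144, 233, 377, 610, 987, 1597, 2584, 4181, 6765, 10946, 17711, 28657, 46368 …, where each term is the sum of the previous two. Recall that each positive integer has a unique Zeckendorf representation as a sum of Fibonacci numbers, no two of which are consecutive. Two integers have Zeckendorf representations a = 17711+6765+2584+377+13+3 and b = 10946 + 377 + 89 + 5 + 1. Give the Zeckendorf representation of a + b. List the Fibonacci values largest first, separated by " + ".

The two numbers are 27453 and 11418, so their sum is 38871.
28657 ≤ 38871 < 46368, so take 28657; remainder 10214
6765 ≤ 10214 < 10946, so take 6765; remainder 3449
2584 ≤ 3449 < 4181, so take 2584; remainder 865
610 ≤ 865 < 987, so take 610; remainder 255
233 ≤ 255 < 377, so take 233; remainder 22
21 ≤ 22 < 34, so take 21; remainder 1
1 ≤ 1 < 2, so take 1; remainder 0

28657 + 6765 + 2584 + 610 + 233 + 21 + 1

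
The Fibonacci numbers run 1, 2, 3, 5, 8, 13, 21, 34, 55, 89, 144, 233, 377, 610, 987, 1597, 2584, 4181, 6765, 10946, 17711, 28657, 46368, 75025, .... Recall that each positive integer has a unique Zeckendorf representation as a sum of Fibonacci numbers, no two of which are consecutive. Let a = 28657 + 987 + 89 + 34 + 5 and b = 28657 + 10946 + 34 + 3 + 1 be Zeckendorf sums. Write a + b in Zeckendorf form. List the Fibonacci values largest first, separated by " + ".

The two numbers are 29772 and 39641, so their sum is 69413.
Repeatedly subtract the largest Fibonacci number that fits:
take 46368 (≤ 69413); 69413 − 46368 = 23045
take 17711 (≤ 23045); 23045 − 17711 = 5334
take 4181 (≤ 5334); 5334 − 4181 = 1153
take 987 (≤ 1153); 1153 − 987 = 166
take 144 (≤ 166); 166 − 144 = 22
take 21 (≤ 22); 22 − 21 = 1
take 1 (≤ 1); 1 − 1 = 0

46368 + 17711 + 4181 + 987 + 144 + 21 + 1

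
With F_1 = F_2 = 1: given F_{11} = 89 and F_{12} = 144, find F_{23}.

28657

By F_{2k+1} = F_k² + F_{k+1}²: F_{23} = 89² + 144² = 7921 + 20736 = 28657.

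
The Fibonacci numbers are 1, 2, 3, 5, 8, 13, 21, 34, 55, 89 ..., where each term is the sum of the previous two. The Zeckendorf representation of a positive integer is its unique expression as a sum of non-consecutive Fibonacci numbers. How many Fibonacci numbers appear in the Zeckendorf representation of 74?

subtract 55 from 74: 19 remains
subtract 13 from 19: 6 remains
subtract 5 from 6: 1 remains
subtract 1 from 1: 0 remains
74 = 55 + 13 + 5 + 1, which has 4 terms.

4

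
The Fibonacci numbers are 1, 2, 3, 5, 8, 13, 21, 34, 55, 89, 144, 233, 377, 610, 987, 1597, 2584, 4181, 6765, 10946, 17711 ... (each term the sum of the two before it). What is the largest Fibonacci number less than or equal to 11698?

10946

10946 ≤ 11698 < 17711, so the largest Fibonacci number not exceeding 11698 is 10946.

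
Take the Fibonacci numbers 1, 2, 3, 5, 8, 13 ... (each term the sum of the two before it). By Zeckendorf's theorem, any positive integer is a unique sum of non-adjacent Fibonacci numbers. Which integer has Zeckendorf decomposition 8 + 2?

8 + 2 = 10.

10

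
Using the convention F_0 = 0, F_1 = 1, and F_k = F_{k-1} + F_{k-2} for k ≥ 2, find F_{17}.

Iterating the recurrence up to F_{10} = 55 and F_{9} = 34:
F_{11} = F_{10} + F_{9} = 55 + 34 = 89
F_{12} = F_{11} + F_{10} = 89 + 55 = 144
F_{13} = F_{12} + F_{11} = 144 + 89 = 233
F_{14} = F_{13} + F_{12} = 233 + 144 = 377
F_{15} = F_{14} + F_{13} = 377 + 233 = 610
F_{16} = F_{15} + F_{14} = 610 + 377 = 987
F_{17} = F_{16} + F_{15} = 987 + 610 = 1597

1597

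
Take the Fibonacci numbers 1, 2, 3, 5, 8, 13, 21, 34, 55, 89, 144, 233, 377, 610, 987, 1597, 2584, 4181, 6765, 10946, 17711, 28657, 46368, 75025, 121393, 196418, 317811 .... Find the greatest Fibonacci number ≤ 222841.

196418 ≤ 222841 < 317811, so the largest Fibonacci number not exceeding 222841 is 196418.

196418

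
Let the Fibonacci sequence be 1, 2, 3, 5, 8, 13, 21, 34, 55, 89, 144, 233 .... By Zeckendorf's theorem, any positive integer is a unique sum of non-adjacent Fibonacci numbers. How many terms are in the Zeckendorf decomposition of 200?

Greedy algorithm:
take 144 (≤ 200); 200 − 144 = 56
take 55 (≤ 56); 56 − 55 = 1
take 1 (≤ 1); 1 − 1 = 0
200 = 144 + 55 + 1, which has 3 terms.

3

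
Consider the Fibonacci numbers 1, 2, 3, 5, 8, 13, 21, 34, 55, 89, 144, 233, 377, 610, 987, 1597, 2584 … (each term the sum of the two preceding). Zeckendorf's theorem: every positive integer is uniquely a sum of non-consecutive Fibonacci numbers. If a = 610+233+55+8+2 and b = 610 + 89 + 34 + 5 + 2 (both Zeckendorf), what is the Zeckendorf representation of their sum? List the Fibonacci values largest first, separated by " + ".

The two numbers are 908 and 740, so their sum is 1648.
largest Fibonacci ≤ 1648 is 1597; 1648 − 1597 = 51
largest Fibonacci ≤ 51 is 34; 51 − 34 = 17
largest Fibonacci ≤ 17 is 13; 17 − 13 = 4
largest Fibonacci ≤ 4 is 3; 4 − 3 = 1
largest Fibonacci ≤ 1 is 1; 1 − 1 = 0

1597 + 34 + 13 + 3 + 1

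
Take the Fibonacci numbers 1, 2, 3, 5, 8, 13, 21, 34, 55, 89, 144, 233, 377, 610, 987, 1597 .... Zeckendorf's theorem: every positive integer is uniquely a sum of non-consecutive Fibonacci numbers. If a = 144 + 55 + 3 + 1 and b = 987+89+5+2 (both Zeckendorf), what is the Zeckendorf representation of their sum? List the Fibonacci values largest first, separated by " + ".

987 + 233 + 55 + 8 + 3

The two numbers are 203 and 1083, so their sum is 1286.
Greedy algorithm:
subtract 987 from 1286: 299 remains
subtract 233 from 299: 66 remains
subtract 55 from 66: 11 remains
subtract 8 from 11: 3 remains
subtract 3 from 3: 0 remains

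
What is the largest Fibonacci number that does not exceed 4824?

4181 ≤ 4824 < 6765, so the largest Fibonacci number not exceeding 4824 is 4181.

4181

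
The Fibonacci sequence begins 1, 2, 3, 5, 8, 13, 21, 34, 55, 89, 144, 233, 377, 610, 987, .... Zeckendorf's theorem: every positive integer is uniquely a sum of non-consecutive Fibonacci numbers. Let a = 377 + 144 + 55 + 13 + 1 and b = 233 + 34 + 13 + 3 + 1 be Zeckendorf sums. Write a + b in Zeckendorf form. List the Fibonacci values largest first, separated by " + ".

The two numbers are 590 and 284, so their sum is 874.
Greedily peel off the largest Fibonacci term at each step:
874 − 610 = 264
264 − 233 = 31
31 − 21 = 10
10 − 8 = 2
2 − 2 = 0

610 + 233 + 21 + 8 + 2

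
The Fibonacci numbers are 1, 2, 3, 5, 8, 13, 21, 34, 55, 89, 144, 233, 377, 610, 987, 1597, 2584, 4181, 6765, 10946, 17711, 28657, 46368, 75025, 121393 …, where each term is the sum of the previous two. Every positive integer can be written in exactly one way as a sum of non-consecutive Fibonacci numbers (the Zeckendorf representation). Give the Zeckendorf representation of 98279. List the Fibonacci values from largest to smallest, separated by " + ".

Greedy algorithm:
98279 − 75025 = 23254
23254 − 17711 = 5543
5543 − 4181 = 1362
1362 − 987 = 375
375 − 233 = 142
142 − 89 = 53
53 − 34 = 19
19 − 13 = 6
6 − 5 = 1
1 − 1 = 0
So 98279 = 75025 + 17711 + 4181 + 987 + 233 + 89 + 34 + 13 + 5 + 1, with no two terms consecutive in the sequence.

75025 + 17711 + 4181 + 987 + 233 + 89 + 34 + 13 + 5 + 1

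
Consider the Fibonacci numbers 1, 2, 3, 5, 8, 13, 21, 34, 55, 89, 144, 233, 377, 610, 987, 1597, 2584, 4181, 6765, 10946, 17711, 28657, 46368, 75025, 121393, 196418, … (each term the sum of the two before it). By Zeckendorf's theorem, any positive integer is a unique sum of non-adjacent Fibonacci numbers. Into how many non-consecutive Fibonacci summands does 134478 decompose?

6

121393 ≤ 134478 < 196418, so take 121393; remainder 13085
10946 ≤ 13085 < 17711, so take 10946; remainder 2139
1597 ≤ 2139 < 2584, so take 1597; remainder 542
377 ≤ 542 < 610, so take 377; remainder 165
144 ≤ 165 < 233, so take 144; remainder 21
21 ≤ 21 < 34, so take 21; remainder 0
134478 = 121393 + 10946 + 1597 + 377 + 144 + 21, which has 6 terms.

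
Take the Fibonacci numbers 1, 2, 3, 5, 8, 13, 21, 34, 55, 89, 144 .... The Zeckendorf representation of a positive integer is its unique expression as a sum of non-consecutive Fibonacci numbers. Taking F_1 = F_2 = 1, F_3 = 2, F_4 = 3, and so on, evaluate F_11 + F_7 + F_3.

F_11 + F_7 + F_3 = 89 + 13 + 2 = 104.

104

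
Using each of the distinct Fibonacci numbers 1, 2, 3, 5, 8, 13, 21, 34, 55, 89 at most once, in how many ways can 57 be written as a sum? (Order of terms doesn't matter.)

4

Starting from the Zeckendorf form and repeatedly splitting a term F_k into F_{k−1} + F_{k−2} (when neither is already used) reaches every representation.
57 = 55+2 = 34+21+2 = 34+13+8+2 = 34+13+5+3+2 — 4 representations.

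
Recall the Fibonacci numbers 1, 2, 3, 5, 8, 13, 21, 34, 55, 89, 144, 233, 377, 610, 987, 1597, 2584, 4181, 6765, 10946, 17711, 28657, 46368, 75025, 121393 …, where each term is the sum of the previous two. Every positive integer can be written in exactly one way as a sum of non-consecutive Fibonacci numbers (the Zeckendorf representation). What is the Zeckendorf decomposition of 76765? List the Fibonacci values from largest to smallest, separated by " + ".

subtract 75025 from 76765: 1740 remains
subtract 1597 from 1740: 143 remains
subtract 89 from 143: 54 remains
subtract 34 from 54: 20 remains
subtract 13 from 20: 7 remains
subtract 5 from 7: 2 remains
subtract 2 from 2: 0 remains
So 76765 = 75025 + 1597 + 89 + 34 + 13 + 5 + 2, with no two terms consecutive in the sequence.

75025 + 1597 + 89 + 34 + 13 + 5 + 2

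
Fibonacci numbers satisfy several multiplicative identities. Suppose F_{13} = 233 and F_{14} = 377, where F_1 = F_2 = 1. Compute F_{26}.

121393

By the doubling identity F_{2k} = F_k(2F_{k+1} − F_k): F_{26} = 233·(2·377 − 233) = 233·521 = 121393.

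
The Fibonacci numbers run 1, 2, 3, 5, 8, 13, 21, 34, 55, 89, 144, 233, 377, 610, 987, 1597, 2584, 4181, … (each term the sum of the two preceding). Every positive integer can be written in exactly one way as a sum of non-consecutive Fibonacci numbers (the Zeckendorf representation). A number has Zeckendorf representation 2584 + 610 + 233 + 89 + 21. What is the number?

3537

2584 + 610 + 233 + 89 + 21 = 3537.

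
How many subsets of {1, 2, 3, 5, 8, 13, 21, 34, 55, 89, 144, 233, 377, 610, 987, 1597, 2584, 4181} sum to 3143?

3143 = 2584+377+144+34+3+1 = 2584+377+144+21+13+3+1 = 2584+377+89+55+34+3+1 = 1597+987+377+144+34+3+1 = … (17 more), for 21 in all.

21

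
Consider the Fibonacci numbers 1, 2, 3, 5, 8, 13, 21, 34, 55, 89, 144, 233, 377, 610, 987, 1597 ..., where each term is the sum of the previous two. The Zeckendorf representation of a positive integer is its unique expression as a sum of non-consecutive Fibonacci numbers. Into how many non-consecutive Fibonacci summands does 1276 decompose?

Repeatedly subtract the largest Fibonacci number that fits:
subtract 987 from 1276: 289 remains
subtract 233 from 289: 56 remains
subtract 55 from 56: 1 remains
subtract 1 from 1: 0 remains
1276 = 987 + 233 + 55 + 1, which has 4 terms.

4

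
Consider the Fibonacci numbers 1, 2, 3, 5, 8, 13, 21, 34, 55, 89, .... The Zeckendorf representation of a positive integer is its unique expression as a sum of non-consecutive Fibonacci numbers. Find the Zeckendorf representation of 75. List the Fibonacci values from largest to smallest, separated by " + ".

55 + 13 + 5 + 2

75 − 55 = 20
20 − 13 = 7
7 − 5 = 2
2 − 2 = 0
So 75 = 55 + 13 + 5 + 2, with no two terms consecutive in the sequence.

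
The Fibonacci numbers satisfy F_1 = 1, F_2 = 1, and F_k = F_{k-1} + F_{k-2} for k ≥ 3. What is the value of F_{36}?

Iterating the recurrence up to F_{30} = 832040 and F_{29} = 514229:
F_{31} = F_{30} + F_{29} = 832040 + 514229 = 1346269
F_{32} = F_{31} + F_{30} = 1346269 + 832040 = 2178309
F_{33} = F_{32} + F_{31} = 2178309 + 1346269 = 3524578
F_{34} = F_{33} + F_{32} = 3524578 + 2178309 = 5702887
F_{35} = F_{34} + F_{33} = 5702887 + 3524578 = 9227465
F_{36} = F_{35} + F_{34} = 9227465 + 5702887 = 14930352

14930352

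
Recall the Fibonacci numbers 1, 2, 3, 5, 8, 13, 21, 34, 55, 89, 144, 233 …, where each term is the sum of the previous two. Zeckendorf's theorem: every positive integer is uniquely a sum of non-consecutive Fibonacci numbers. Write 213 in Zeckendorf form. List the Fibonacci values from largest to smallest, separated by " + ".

144 + 55 + 13 + 1

Greedily peel off the largest Fibonacci term at each step:
subtract 144 from 213: 69 remains
subtract 55 from 69: 14 remains
subtract 13 from 14: 1 remains
subtract 1 from 1: 0 remains
So 213 = 144 + 55 + 13 + 1, with no two terms consecutive in the sequence.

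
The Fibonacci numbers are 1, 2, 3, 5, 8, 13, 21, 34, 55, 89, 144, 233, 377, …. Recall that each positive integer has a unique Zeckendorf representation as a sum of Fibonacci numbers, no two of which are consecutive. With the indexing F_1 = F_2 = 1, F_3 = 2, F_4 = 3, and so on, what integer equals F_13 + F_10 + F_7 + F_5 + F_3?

F_13 + F_10 + F_7 + F_5 + F_3 = 233 + 55 + 13 + 5 + 2 = 308.

308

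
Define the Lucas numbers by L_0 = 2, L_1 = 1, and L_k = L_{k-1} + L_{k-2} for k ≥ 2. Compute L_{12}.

Iterating the recurrence up to L_{5} = 11 and L_{4} = 7:
L_{6} = L_{5} + L_{4} = 11 + 7 = 18
L_{7} = L_{6} + L_{5} = 18 + 11 = 29
L_{8} = L_{7} + L_{6} = 29 + 18 = 47
L_{9} = L_{8} + L_{7} = 47 + 29 = 76
L_{10} = L_{9} + L_{8} = 76 + 47 = 123
L_{11} = L_{10} + L_{9} = 123 + 76 = 199
L_{12} = L_{11} + L_{10} = 199 + 123 = 322

322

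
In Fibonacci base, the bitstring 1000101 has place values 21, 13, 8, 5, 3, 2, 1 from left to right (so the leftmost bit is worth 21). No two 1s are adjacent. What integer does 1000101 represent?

25

Summing the place values of the 1 bits: 21 + 3 + 1 = 25.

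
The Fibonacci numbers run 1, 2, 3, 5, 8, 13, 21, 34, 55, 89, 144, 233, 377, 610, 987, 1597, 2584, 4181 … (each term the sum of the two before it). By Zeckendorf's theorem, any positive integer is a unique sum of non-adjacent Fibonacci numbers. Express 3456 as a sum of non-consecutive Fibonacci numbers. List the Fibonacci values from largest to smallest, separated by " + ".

2584 + 610 + 233 + 21 + 8

Greedily peel off the largest Fibonacci term at each step:
take 2584 (≤ 3456); 3456 − 2584 = 872
take 610 (≤ 872); 872 − 610 = 262
take 233 (≤ 262); 262 − 233 = 29
take 21 (≤ 29); 29 − 21 = 8
take 8 (≤ 8); 8 − 8 = 0
So 3456 = 2584 + 610 + 233 + 21 + 8, with no two terms consecutive in the sequence.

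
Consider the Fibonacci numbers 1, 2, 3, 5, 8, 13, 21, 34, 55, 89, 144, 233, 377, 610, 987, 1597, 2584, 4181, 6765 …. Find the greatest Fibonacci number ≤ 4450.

4181 ≤ 4450 < 6765, so the largest Fibonacci number not exceeding 4450 is 4181.

4181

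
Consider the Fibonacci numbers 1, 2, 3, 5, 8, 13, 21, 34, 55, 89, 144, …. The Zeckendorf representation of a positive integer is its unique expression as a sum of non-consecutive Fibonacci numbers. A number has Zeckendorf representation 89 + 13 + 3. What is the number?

89 + 13 + 3 = 105.

105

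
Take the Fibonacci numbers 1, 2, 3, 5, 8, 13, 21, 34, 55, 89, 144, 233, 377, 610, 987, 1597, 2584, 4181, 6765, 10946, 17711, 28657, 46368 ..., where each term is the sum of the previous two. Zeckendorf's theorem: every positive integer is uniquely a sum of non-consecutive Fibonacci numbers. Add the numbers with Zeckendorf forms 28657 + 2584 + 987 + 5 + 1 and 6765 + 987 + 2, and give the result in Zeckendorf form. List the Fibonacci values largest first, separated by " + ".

28657 + 10946 + 377 + 8

The two numbers are 32234 and 7754, so their sum is 39988.
39988 − 28657 = 11331
11331 − 10946 = 385
385 − 377 = 8
8 − 8 = 0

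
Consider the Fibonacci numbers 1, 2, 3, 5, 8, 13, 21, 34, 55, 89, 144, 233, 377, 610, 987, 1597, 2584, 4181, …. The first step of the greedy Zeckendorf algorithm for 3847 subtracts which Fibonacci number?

2584 ≤ 3847 < 4181, so the largest Fibonacci number not exceeding 3847 is 2584.

2584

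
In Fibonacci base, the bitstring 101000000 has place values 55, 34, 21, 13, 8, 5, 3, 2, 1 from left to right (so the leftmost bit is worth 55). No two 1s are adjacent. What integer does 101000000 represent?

76

Summing the place values of the 1 bits: 55 + 21 = 76.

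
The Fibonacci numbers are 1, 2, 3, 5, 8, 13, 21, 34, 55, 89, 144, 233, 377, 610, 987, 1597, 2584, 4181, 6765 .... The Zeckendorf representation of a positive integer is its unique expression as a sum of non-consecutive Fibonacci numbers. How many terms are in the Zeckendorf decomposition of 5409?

4181 ≤ 5409 < 6765, so take 4181; remainder 1228
987 ≤ 1228 < 1597, so take 987; remainder 241
233 ≤ 241 < 377, so take 233; remainder 8
8 ≤ 8 < 13, so take 8; remainder 0
5409 = 4181 + 987 + 233 + 8, which has 4 terms.

4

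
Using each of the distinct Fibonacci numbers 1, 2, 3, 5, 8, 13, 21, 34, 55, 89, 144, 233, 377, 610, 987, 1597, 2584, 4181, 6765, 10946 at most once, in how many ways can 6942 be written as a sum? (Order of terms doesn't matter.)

Each representation comes from the Zeckendorf form by replacing some F_k with F_{k−1} + F_{k−2} where possible.
6942 = 6765+144+21+8+3+1 = 6765+89+55+21+8+3+1 = 4181+2584+144+21+8+3+1 = 4181+2584+89+55+21+8+3+1 = 4181+1597+987+144+21+8+3+1 = … (4 more), for 9 in all.

9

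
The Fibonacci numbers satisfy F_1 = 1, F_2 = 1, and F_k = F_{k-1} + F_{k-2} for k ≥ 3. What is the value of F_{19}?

4181

Iterating the recurrence up to F_{12} = 144 and F_{11} = 89:
F_{13} = F_{12} + F_{11} = 144 + 89 = 233
F_{14} = F_{13} + F_{12} = 233 + 144 = 377
F_{15} = F_{14} + F_{13} = 377 + 233 = 610
F_{16} = F_{15} + F_{14} = 610 + 377 = 987
F_{17} = F_{16} + F_{15} = 987 + 610 = 1597
F_{18} = F_{17} + F_{16} = 1597 + 987 = 2584
F_{19} = F_{18} + F_{17} = 2584 + 1597 = 4181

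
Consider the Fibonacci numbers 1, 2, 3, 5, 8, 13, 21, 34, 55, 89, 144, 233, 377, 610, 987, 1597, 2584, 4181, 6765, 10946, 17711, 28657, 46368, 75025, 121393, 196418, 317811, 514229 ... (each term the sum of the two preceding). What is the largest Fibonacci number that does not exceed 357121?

317811 ≤ 357121 < 514229, so the largest Fibonacci number not exceeding 357121 is 317811.

317811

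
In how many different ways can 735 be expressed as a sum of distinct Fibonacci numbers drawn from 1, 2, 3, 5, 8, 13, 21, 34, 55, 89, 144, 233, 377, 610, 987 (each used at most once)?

12

735 = 610+89+34+2 = 610+89+21+13+2 = 377+233+89+34+2 = 610+89+21+8+5+2 = … (8 more), for 12 in all.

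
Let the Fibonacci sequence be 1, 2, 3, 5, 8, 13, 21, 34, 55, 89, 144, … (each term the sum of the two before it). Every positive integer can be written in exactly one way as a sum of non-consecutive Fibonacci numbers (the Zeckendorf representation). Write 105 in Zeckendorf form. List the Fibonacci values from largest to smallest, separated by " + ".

105 − 89 = 16
16 − 13 = 3
3 − 3 = 0
So 105 = 89 + 13 + 3, with no two terms consecutive in the sequence.

89 + 13 + 3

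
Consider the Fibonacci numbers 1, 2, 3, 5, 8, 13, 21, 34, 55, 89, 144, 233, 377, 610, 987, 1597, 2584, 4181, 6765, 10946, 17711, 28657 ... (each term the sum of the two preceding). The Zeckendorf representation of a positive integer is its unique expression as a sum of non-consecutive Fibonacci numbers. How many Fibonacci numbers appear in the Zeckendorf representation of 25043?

Greedy algorithm:
take 17711 (≤ 25043); 25043 − 17711 = 7332
take 6765 (≤ 7332); 7332 − 6765 = 567
take 377 (≤ 567); 567 − 377 = 190
take 144 (≤ 190); 190 − 144 = 46
take 34 (≤ 46); 46 − 34 = 12
take 8 (≤ 12); 12 − 8 = 4
take 3 (≤ 4); 4 − 3 = 1
take 1 (≤ 1); 1 − 1 = 0
25043 = 17711 + 6765 + 377 + 144 + 34 + 8 + 3 + 1, which has 8 terms.

8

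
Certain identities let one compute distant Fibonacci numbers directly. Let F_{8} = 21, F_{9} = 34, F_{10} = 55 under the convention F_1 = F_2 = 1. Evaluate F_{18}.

2584

By the addition formula F_{m+n} = F_m F_{n+1} + F_{m−1} F_n with m=9, n=9: F_{18} = 34·55 + 21·34 = 1870 + 714 = 2584.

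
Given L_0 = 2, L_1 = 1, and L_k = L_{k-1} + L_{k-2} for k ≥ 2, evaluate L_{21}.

Iterating the recurrence up to L_{15} = 1364 and L_{14} = 843:
L_{16} = L_{15} + L_{14} = 1364 + 843 = 2207
L_{17} = L_{16} + L_{15} = 2207 + 1364 = 3571
L_{18} = L_{17} + L_{16} = 3571 + 2207 = 5778
L_{19} = L_{18} + L_{17} = 5778 + 3571 = 9349
L_{20} = L_{19} + L_{18} = 9349 + 5778 = 15127
L_{21} = L_{20} + L_{19} = 15127 + 9349 = 24476

24476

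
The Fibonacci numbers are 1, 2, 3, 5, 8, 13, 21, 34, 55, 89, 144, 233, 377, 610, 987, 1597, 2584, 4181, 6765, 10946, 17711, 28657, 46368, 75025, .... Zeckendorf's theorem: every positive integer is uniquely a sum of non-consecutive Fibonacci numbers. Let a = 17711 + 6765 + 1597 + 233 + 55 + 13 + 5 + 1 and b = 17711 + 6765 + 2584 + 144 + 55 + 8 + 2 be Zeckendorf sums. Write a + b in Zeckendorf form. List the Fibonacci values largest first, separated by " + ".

46368 + 6765 + 377 + 89 + 34 + 13 + 3

The two numbers are 26380 and 27269, so their sum is 53649.
Greedily peel off the largest Fibonacci term at each step:
take 46368 (≤ 53649); 53649 − 46368 = 7281
take 6765 (≤ 7281); 7281 − 6765 = 516
take 377 (≤ 516); 516 − 377 = 139
take 89 (≤ 139); 139 − 89 = 50
take 34 (≤ 50); 50 − 34 = 16
take 13 (≤ 16); 16 − 13 = 3
take 3 (≤ 3); 3 − 3 = 0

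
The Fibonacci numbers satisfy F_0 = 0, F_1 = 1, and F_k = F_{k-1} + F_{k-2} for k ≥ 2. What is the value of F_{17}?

1597

Iterating the recurrence up to F_{9} = 34 and F_{8} = 21:
F_{10} = F_{9} + F_{8} = 34 + 21 = 55
F_{11} = F_{10} + F_{9} = 55 + 34 = 89
F_{12} = F_{11} + F_{10} = 89 + 55 = 144
F_{13} = F_{12} + F_{11} = 144 + 89 = 233
F_{14} = F_{13} + F_{12} = 233 + 144 = 377
F_{15} = F_{14} + F_{13} = 377 + 233 = 610
F_{16} = F_{15} + F_{14} = 610 + 377 = 987
F_{17} = F_{16} + F_{15} = 987 + 610 = 1597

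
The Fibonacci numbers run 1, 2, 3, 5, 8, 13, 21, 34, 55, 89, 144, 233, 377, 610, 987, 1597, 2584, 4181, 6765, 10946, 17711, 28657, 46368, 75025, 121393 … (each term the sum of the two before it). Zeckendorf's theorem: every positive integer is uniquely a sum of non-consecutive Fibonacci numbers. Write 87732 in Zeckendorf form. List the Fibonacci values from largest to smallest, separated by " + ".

largest Fibonacci ≤ 87732 is 75025; 87732 − 75025 = 12707
largest Fibonacci ≤ 12707 is 10946; 12707 − 10946 = 1761
largest Fibonacci ≤ 1761 is 1597; 1761 − 1597 = 164
largest Fibonacci ≤ 164 is 144; 164 − 144 = 20
largest Fibonacci ≤ 20 is 13; 20 − 13 = 7
largest Fibonacci ≤ 7 is 5; 7 − 5 = 2
largest Fibonacci ≤ 2 is 2; 2 − 2 = 0
So 87732 = 75025 + 10946 + 1597 + 144 + 13 + 5 + 2, with no two terms consecutive in the sequence.

75025 + 10946 + 1597 + 144 + 13 + 5 + 2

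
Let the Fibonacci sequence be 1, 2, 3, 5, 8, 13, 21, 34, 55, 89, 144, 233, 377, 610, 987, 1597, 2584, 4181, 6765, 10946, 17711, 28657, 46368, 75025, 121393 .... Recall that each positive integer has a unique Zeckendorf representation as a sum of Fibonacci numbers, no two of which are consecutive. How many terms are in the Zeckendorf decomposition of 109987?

75025 ≤ 109987 < 121393, so take 75025; remainder 34962
28657 ≤ 34962 < 46368, so take 28657; remainder 6305
4181 ≤ 6305 < 6765, so take 4181; remainder 2124
1597 ≤ 2124 < 2584, so take 1597; remainder 527
377 ≤ 527 < 610, so take 377; remainder 150
144 ≤ 150 < 233, so take 144; remainder 6
5 ≤ 6 < 8, so take 5; remainder 1
1 ≤ 1 < 2, so take 1; remainder 0
109987 = 75025 + 28657 + 4181 + 1597 + 377 + 144 + 5 + 1, which has 8 terms.

8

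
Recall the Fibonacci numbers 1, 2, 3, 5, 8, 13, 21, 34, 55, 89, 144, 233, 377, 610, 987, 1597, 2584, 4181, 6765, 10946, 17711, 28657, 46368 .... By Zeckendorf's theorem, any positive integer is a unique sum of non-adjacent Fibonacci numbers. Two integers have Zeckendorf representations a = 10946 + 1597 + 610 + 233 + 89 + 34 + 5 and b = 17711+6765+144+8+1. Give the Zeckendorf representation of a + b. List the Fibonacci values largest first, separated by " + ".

The two numbers are 13514 and 24629, so their sum is 38143.
28657 ≤ 38143 < 46368, so take 28657; remainder 9486
6765 ≤ 9486 < 10946, so take 6765; remainder 2721
2584 ≤ 2721 < 4181, so take 2584; remainder 137
89 ≤ 137 < 144, so take 89; remainder 48
34 ≤ 48 < 55, so take 34; remainder 14
13 ≤ 14 < 21, so take 13; remainder 1
1 ≤ 1 < 2, so take 1; remainder 0

28657 + 6765 + 2584 + 89 + 34 + 13 + 1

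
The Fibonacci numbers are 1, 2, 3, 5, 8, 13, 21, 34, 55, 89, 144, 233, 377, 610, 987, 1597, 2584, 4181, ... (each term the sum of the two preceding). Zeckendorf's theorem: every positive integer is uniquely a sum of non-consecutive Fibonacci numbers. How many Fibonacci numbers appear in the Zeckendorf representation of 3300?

3300: greatest Fibonacci not exceeding it is 2584, leaving 716
716: greatest Fibonacci not exceeding it is 610, leaving 106
106: greatest Fibonacci not exceeding it is 89, leaving 17
17: greatest Fibonacci not exceeding it is 13, leaving 4
4: greatest Fibonacci not exceeding it is 3, leaving 1
1: greatest Fibonacci not exceeding it is 1, leaving 0
3300 = 2584 + 610 + 89 + 13 + 3 + 1, which has 6 terms.

6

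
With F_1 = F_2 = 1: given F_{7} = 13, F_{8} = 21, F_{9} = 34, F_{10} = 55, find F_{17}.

1597

By the addition formula F_{m+n} = F_m F_{n+1} + F_{m−1} F_n with m=8, n=9: F_{17} = 21·55 + 13·34 = 1155 + 442 = 1597.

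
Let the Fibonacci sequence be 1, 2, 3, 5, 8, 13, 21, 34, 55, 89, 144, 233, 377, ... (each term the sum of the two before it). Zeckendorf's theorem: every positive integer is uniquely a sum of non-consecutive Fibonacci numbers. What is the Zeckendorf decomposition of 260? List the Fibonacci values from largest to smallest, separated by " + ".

233 + 21 + 5 + 1

Greedily peel off the largest Fibonacci term at each step:
260 − 233 = 27
27 − 21 = 6
6 − 5 = 1
1 − 1 = 0
So 260 = 233 + 21 + 5 + 1, with no two terms consecutive in the sequence.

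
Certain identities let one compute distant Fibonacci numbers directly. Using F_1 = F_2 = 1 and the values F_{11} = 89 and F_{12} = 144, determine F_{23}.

By F_{2k+1} = F_k² + F_{k+1}²: F_{23} = 89² + 144² = 7921 + 20736 = 28657.

28657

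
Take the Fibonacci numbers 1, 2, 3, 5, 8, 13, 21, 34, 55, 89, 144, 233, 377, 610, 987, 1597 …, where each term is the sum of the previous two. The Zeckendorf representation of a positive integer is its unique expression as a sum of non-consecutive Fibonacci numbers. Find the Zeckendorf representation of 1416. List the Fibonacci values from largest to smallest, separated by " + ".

987 + 377 + 34 + 13 + 5

1416 − 987 = 429
429 − 377 = 52
52 − 34 = 18
18 − 13 = 5
5 − 5 = 0
So 1416 = 987 + 377 + 34 + 13 + 5, with no two terms consecutive in the sequence.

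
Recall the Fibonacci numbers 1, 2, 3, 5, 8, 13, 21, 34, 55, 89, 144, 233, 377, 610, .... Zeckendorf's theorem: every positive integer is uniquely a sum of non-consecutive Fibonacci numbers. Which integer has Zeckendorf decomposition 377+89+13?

479

377+89+13 = 479.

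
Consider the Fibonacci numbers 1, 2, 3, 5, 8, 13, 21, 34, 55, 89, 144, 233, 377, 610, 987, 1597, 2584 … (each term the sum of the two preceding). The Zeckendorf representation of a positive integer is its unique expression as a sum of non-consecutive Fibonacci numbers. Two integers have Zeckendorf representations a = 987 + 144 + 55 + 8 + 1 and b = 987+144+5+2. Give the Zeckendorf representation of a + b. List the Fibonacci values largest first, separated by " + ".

1597 + 610 + 89 + 34 + 3

The two numbers are 1195 and 1138, so their sum is 2333.
Greedy algorithm:
take 1597 (≤ 2333); 2333 − 1597 = 736
take 610 (≤ 736); 736 − 610 = 126
take 89 (≤ 126); 126 − 89 = 37
take 34 (≤ 37); 37 − 34 = 3
take 3 (≤ 3); 3 − 3 = 0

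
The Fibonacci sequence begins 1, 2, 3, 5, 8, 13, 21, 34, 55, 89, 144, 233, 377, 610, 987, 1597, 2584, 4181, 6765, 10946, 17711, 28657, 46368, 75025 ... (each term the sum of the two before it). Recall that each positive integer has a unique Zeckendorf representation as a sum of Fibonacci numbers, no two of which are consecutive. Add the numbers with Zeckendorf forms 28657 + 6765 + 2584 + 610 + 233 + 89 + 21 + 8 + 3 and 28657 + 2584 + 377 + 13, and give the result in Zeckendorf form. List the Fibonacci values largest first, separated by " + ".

The two numbers are 38970 and 31631, so their sum is 70601.
Greedily peel off the largest Fibonacci term at each step:
70601: greatest Fibonacci not exceeding it is 46368, leaving 24233
24233: greatest Fibonacci not exceeding it is 17711, leaving 6522
6522: greatest Fibonacci not exceeding it is 4181, leaving 2341
2341: greatest Fibonacci not exceeding it is 1597, leaving 744
744: greatest Fibonacci not exceeding it is 610, leaving 134
134: greatest Fibonacci not exceeding it is 89, leaving 45
45: greatest Fibonacci not exceeding it is 34, leaving 11
11: greatest Fibonacci not exceeding it is 8, leaving 3
3: greatest Fibonacci not exceeding it is 3, leaving 0

46368 + 17711 + 4181 + 1597 + 610 + 89 + 34 + 8 + 3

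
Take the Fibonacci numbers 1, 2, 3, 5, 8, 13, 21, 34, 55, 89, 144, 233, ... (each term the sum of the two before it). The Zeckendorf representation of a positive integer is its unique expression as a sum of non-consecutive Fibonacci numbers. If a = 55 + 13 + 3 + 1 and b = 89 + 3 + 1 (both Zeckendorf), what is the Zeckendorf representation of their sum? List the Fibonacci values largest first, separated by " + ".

The two numbers are 72 and 93, so their sum is 165.
take 144 (≤ 165); 165 − 144 = 21
take 21 (≤ 21); 21 − 21 = 0

144 + 21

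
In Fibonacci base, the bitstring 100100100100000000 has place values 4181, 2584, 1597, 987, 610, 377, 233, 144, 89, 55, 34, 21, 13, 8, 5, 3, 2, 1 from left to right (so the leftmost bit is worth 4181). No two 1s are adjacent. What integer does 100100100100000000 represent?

5456

Summing the place values of the 1 bits: 4181 + 987 + 233 + 55 = 5456.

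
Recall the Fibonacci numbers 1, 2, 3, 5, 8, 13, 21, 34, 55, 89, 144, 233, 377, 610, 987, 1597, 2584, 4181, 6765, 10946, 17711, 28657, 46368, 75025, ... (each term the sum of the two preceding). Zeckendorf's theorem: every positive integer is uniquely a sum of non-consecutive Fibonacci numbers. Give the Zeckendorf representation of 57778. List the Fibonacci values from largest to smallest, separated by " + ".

46368 + 10946 + 377 + 55 + 21 + 8 + 3

Greedy algorithm:
57778 − 46368 = 11410
11410 − 10946 = 464
464 − 377 = 87
87 − 55 = 32
32 − 21 = 11
11 − 8 = 3
3 − 3 = 0
So 57778 = 46368 + 10946 + 377 + 55 + 21 + 8 + 3, with no two terms consecutive in the sequence.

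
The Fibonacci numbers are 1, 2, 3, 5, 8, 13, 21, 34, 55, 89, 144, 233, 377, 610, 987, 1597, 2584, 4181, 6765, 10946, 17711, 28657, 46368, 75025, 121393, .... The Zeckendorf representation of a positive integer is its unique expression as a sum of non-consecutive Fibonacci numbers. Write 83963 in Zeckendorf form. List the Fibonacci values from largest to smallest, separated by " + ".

75025 + 6765 + 1597 + 377 + 144 + 55

75025 ≤ 83963 < 121393, so take 75025; remainder 8938
6765 ≤ 8938 < 10946, so take 6765; remainder 2173
1597 ≤ 2173 < 2584, so take 1597; remainder 576
377 ≤ 576 < 610, so take 377; remainder 199
144 ≤ 199 < 233, so take 144; remainder 55
55 ≤ 55 < 89, so take 55; remainder 0
So 83963 = 75025 + 6765 + 1597 + 377 + 144 + 55, with no two terms consecutive in the sequence.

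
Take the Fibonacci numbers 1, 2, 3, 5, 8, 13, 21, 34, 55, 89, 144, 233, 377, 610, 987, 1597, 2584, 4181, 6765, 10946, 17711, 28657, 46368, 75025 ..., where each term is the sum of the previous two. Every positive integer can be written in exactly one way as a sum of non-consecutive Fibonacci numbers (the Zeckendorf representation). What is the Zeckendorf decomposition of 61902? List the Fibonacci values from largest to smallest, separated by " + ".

take 46368 (≤ 61902); 61902 − 46368 = 15534
take 10946 (≤ 15534); 15534 − 10946 = 4588
take 4181 (≤ 4588); 4588 − 4181 = 407
take 377 (≤ 407); 407 − 377 = 30
take 21 (≤ 30); 30 − 21 = 9
take 8 (≤ 9); 9 − 8 = 1
take 1 (≤ 1); 1 − 1 = 0
So 61902 = 46368 + 10946 + 4181 + 377 + 21 + 8 + 1, with no two terms consecutive in the sequence.

46368 + 10946 + 4181 + 377 + 21 + 8 + 1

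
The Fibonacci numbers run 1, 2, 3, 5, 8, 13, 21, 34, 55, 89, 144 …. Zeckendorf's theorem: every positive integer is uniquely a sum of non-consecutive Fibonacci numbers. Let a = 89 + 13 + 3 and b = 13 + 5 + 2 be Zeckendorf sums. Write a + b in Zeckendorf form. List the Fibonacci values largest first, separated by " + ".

The two numbers are 105 and 20, so their sum is 125.
Greedy algorithm:
125 − 89 = 36
36 − 34 = 2
2 − 2 = 0

89 + 34 + 2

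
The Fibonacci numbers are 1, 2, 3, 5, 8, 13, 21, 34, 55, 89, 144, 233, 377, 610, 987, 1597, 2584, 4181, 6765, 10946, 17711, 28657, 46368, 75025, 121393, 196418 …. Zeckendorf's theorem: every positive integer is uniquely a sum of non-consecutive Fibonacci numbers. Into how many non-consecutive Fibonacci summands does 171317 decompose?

subtract 121393 from 171317: 49924 remains
subtract 46368 from 49924: 3556 remains
subtract 2584 from 3556: 972 remains
subtract 610 from 972: 362 remains
subtract 233 from 362: 129 remains
subtract 89 from 129: 40 remains
subtract 34 from 40: 6 remains
subtract 5 from 6: 1 remains
subtract 1 from 1: 0 remains
171317 = 121393 + 46368 + 2584 + 610 + 233 + 89 + 34 + 5 + 1, which has 9 terms.

9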